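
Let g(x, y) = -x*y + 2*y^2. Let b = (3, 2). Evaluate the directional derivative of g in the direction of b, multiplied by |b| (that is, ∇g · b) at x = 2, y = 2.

∂g/∂x = -y
∂g/∂y = -x + 4*y
∇g at (2, 2) = (-2, 6)
∇g · b = (-2)(3) + (6)(2) = 6

6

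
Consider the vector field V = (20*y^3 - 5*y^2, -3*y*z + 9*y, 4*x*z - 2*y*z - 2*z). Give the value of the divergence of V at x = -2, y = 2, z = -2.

∂V₁/∂x = 0
∂V₂/∂y = -3*z + 9
∂V₃/∂z = 4*x - 2*y - 2
∇·V = 4*x - 2*y - 3*z + 7
At (-2, 2, -2): 1.

1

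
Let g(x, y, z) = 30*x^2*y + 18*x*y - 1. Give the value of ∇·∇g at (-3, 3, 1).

180

∂²g/∂x² = 60*y
∂²g/∂y² = 0
∂²g/∂z² = 0
∇²g = 60*y
At (-3, 3, 1): 180.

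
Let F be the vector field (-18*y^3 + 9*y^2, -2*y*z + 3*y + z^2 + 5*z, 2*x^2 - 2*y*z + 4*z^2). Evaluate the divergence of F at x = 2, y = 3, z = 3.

15

∂F₁/∂x = 0
∂F₂/∂y = -2*z + 3
∂F₃/∂z = -2*y + 8*z
∇·F = -2*y + 6*z + 3
At (2, 3, 3): 15.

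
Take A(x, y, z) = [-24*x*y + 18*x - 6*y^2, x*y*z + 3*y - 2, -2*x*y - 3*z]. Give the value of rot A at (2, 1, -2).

(∇×A)₁ = ∂A₃/∂y − ∂A₂/∂z = -x*y - 2*x
(∇×A)₂ = ∂A₁/∂z − ∂A₃/∂x = 2*y
(∇×A)₃ = ∂A₂/∂x − ∂A₁/∂y = 24*x + y*z + 12*y
∇×A = (-x*y - 2*x, 2*y, 24*x + y*z + 12*y)
At (2, 1, -2): (-6, 2, 58).

(-6, 2, 58)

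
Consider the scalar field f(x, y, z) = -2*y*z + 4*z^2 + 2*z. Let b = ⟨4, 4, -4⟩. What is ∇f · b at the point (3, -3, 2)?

-112

∂f/∂x = 0
∂f/∂y = -2*z
∂f/∂z = -2*y + 8*z + 2
∇f at (3, -3, 2) = (0, -4, 24)
∇f · b = (0)(4) + (-4)(4) + (24)(-4) = -112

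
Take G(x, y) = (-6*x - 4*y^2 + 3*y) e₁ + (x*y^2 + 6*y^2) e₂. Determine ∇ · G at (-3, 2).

∂G₁/∂x = -6
∂G₂/∂y = 2*x*y + 12*y
∇·G = 2*x*y + 12*y - 6
At (-3, 2): 6.

6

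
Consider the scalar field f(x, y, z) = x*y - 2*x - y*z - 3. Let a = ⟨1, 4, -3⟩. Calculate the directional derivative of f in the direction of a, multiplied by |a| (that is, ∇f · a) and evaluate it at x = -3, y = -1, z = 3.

∂f/∂x = y - 2
∂f/∂y = x - z
∂f/∂z = -y
∇f at (-3, -1, 3) = (-3, -6, 1)
∇f · a = (-3)(1) + (-6)(4) + (1)(-3) = -30

-30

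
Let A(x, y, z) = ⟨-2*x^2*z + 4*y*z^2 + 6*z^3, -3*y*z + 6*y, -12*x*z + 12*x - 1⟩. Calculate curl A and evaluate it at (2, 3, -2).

(9, -20, -16)

(∇×A)₁ = ∂A₃/∂y − ∂A₂/∂z = 3*y
(∇×A)₂ = ∂A₁/∂z − ∂A₃/∂x = -2*x^2 + 8*y*z + 18*z^2 + 12*z - 12
(∇×A)₃ = ∂A₂/∂x − ∂A₁/∂y = -4*z^2
∇×A = (3*y, -2*x^2 + 8*y*z + 18*z^2 + 12*z - 12, -4*z^2)
At (2, 3, -2): (9, -20, -16).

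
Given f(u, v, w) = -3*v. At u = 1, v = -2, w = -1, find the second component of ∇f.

-3

(∇f)_2 = ∂f/∂v = -3
At (1, -2, -1): -3.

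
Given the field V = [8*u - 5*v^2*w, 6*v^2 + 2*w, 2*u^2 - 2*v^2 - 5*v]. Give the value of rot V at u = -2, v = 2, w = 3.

(-15, -12, 60)

(∇×V)₁ = ∂V₃/∂v − ∂V₂/∂w = -4*v - 7
(∇×V)₂ = ∂V₁/∂w − ∂V₃/∂u = -4*u - 5*v^2
(∇×V)₃ = ∂V₂/∂u − ∂V₁/∂v = 10*v*w
∇×V = (-4*v - 7, -4*u - 5*v^2, 10*v*w)
At (-2, 2, 3): (-15, -12, 60).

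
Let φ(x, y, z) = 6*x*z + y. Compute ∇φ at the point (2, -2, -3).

(-18, 1, 12)

∂φ/∂x = 6*z
∂φ/∂y = 1
∂φ/∂z = 6*x
∇φ = (6*z, 1, 6*x)
At (2, -2, -3): (-18, 1, 12).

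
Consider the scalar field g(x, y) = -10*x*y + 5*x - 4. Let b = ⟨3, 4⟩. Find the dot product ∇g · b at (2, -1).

∂g/∂x = -10*y + 5
∂g/∂y = -10*x
∇g at (2, -1) = (15, -20)
∇g · b = (15)(3) + (-20)(4) = -35

-35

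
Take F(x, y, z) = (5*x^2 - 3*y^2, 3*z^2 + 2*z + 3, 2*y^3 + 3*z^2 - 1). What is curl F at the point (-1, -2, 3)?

(4, 0, -12)

(∇×F)₁ = ∂F₃/∂y − ∂F₂/∂z = 6*y^2 - 6*z - 2
(∇×F)₂ = ∂F₁/∂z − ∂F₃/∂x = 0
(∇×F)₃ = ∂F₂/∂x − ∂F₁/∂y = 6*y
∇×F = (6*y^2 - 6*z - 2, 0, 6*y)
At (-1, -2, 3): (4, 0, -12).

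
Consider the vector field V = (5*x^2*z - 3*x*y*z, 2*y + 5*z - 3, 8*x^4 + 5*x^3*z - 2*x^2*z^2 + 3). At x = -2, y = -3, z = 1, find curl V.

(∇×V)₁ = ∂V₃/∂y − ∂V₂/∂z = -5
(∇×V)₂ = ∂V₁/∂z − ∂V₃/∂x = -32*x^3 - 15*x^2*z + 5*x^2 - 3*x*y + 4*x*z^2
(∇×V)₃ = ∂V₂/∂x − ∂V₁/∂y = 3*x*z
∇×V = (-5, -32*x^3 - 15*x^2*z + 5*x^2 - 3*x*y + 4*x*z^2, 3*x*z)
At (-2, -3, 1): (-5, 190, -6).

(-5, 190, -6)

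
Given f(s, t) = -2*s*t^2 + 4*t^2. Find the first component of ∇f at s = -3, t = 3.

-18

(∇f)_1 = ∂f/∂s = -2*t^2
At (-3, 3): -18.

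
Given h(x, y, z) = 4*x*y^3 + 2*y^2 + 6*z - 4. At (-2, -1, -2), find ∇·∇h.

52

∂²h/∂x² = 0
∂²h/∂y² = 4*(6*x*y + 1)
∂²h/∂z² = 0
∇²h = 24*x*y + 4
At (-2, -1, -2): 52.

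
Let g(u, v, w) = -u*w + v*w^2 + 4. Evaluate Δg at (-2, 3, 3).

6

∂²g/∂u² = 0
∂²g/∂v² = 0
∂²g/∂w² = 2*v
∇²g = 2*v
At (-2, 3, 3): 6.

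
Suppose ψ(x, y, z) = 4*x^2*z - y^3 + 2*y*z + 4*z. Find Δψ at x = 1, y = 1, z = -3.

-30

∂²ψ/∂x² = 8*z
∂²ψ/∂y² = -6*y
∂²ψ/∂z² = 0
∇²ψ = -6*y + 8*z
At (1, 1, -3): -30.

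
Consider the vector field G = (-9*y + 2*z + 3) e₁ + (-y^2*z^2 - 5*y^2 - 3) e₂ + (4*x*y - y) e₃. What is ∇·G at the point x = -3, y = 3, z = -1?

-36

∂G₁/∂x = 0
∂G₂/∂y = -2*y*z^2 - 10*y
∂G₃/∂z = 0
∇·G = -2*y*z^2 - 10*y
At (-3, 3, -1): -36.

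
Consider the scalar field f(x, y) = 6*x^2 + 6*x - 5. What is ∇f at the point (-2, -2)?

∂f/∂x = 12*x + 6
∂f/∂y = 0
∇f = (12*x + 6, 0)
At (-2, -2): (-18, 0).

(-18, 0)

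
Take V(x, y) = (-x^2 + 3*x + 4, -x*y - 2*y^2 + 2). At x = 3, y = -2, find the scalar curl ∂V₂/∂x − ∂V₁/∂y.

∂V₂/∂x = -y
∂V₁/∂y = 0
Scalar curl = -y
At (3, -2): 2.

2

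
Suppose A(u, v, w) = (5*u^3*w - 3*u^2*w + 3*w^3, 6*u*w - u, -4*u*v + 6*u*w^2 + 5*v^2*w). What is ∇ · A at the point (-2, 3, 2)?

∂A₁/∂u = 15*u^2*w - 6*u*w
∂A₂/∂v = 0
∂A₃/∂w = 12*u*w + 5*v^2
∇·A = 15*u^2*w + 6*u*w + 5*v^2
At (-2, 3, 2): 141.

141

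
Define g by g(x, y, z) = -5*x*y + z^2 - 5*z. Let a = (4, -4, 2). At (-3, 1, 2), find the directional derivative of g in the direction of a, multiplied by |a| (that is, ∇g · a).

∂g/∂x = -5*y
∂g/∂y = -5*x
∂g/∂z = 2*z - 5
∇g at (-3, 1, 2) = (-5, 15, -1)
∇g · a = (-5)(4) + (15)(-4) + (-1)(2) = -82

-82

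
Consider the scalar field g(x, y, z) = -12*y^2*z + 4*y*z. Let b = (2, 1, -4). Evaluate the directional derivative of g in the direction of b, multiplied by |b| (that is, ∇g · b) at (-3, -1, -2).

∂g/∂x = 0
∂g/∂y = -24*y*z + 4*z
∂g/∂z = -12*y^2 + 4*y
∇g at (-3, -1, -2) = (0, -56, -16)
∇g · b = (0)(2) + (-56)(1) + (-16)(-4) = 8

8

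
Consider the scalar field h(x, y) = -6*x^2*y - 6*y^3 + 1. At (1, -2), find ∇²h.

96

∂²h/∂x² = -12*y
∂²h/∂y² = -36*y
∇²h = -48*y
At (1, -2): 96.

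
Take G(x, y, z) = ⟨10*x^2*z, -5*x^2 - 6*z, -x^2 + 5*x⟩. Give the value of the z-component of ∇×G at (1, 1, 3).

-10

(∇×G)_3 = ∂G₂/∂x − ∂G₁/∂y
= -10*x − (0)
= -10*x
At (1, 1, 3): -10.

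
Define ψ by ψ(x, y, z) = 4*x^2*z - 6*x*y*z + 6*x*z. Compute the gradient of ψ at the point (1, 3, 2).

(-8, -12, -8)

∂ψ/∂x = 8*x*z - 6*y*z + 6*z
∂ψ/∂y = -6*x*z
∂ψ/∂z = 4*x^2 - 6*x*y + 6*x
∇ψ = (8*x*z - 6*y*z + 6*z, -6*x*z, 4*x^2 - 6*x*y + 6*x)
At (1, 3, 2): (-8, -12, -8).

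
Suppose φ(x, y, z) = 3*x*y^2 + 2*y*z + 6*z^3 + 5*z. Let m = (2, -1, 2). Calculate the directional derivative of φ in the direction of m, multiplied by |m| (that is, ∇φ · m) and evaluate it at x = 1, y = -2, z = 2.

178

∂φ/∂x = 3*y^2
∂φ/∂y = 6*x*y + 2*z
∂φ/∂z = 2*y + 18*z^2 + 5
∇φ at (1, -2, 2) = (12, -8, 73)
∇φ · m = (12)(2) + (-8)(-1) + (73)(2) = 178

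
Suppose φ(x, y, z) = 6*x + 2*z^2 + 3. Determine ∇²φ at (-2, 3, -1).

4

∂²φ/∂x² = 0
∂²φ/∂y² = 0
∂²φ/∂z² = 4
∇²φ = 4
At (-2, 3, -1): 4.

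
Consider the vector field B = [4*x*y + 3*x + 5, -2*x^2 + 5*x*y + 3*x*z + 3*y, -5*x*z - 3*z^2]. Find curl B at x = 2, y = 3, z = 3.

(-6, 15, 8)

(∇×B)₁ = ∂B₃/∂y − ∂B₂/∂z = -3*x
(∇×B)₂ = ∂B₁/∂z − ∂B₃/∂x = 5*z
(∇×B)₃ = ∂B₂/∂x − ∂B₁/∂y = -8*x + 5*y + 3*z
∇×B = (-3*x, 5*z, -8*x + 5*y + 3*z)
At (2, 3, 3): (-6, 15, 8).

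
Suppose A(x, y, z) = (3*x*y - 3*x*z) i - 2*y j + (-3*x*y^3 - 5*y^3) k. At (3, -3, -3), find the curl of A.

(-378, -90, -9)

(∇×A)₁ = ∂A₃/∂y − ∂A₂/∂z = -9*x*y^2 - 15*y^2
(∇×A)₂ = ∂A₁/∂z − ∂A₃/∂x = -3*x + 3*y^3
(∇×A)₃ = ∂A₂/∂x − ∂A₁/∂y = -3*x
∇×A = (-9*x*y^2 - 15*y^2, -3*x + 3*y^3, -3*x)
At (3, -3, -3): (-378, -90, -9).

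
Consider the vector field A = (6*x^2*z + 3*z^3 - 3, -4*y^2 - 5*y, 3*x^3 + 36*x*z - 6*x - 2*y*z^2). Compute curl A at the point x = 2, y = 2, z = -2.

(∇×A)₁ = ∂A₃/∂y − ∂A₂/∂z = -2*z^2
(∇×A)₂ = ∂A₁/∂z − ∂A₃/∂x = -3*x^2 + 9*z^2 - 36*z + 6
(∇×A)₃ = ∂A₂/∂x − ∂A₁/∂y = 0
∇×A = (-2*z^2, -3*x^2 + 9*z^2 - 36*z + 6, 0)
At (2, 2, -2): (-8, 102, 0).

(-8, 102, 0)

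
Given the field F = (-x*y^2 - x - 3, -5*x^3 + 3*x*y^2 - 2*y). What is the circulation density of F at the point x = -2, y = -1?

∂F₂/∂x = -15*x^2 + 3*y^2
∂F₁/∂y = -2*x*y
Scalar curl = -15*x^2 + 2*x*y + 3*y^2
At (-2, -1): -53.

-53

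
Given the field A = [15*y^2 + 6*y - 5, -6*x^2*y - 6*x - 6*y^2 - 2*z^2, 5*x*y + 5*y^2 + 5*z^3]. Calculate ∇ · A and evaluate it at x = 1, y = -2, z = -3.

∂A₁/∂x = 0
∂A₂/∂y = -6*x^2 - 12*y
∂A₃/∂z = 15*z^2
∇·A = -6*x^2 - 12*y + 15*z^2
At (1, -2, -3): 153.

153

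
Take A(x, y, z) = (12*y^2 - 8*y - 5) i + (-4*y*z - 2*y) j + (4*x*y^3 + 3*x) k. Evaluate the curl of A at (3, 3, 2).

(∇×A)₁ = ∂A₃/∂y − ∂A₂/∂z = 12*x*y^2 + 4*y
(∇×A)₂ = ∂A₁/∂z − ∂A₃/∂x = -4*y^3 - 3
(∇×A)₃ = ∂A₂/∂x − ∂A₁/∂y = -24*y + 8
∇×A = (12*x*y^2 + 4*y, -4*y^3 - 3, -24*y + 8)
At (3, 3, 2): (336, -111, -64).

(336, -111, -64)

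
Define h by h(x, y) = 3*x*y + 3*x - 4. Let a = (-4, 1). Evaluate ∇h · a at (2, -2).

18

∂h/∂x = 3*y + 3
∂h/∂y = 3*x
∇h at (2, -2) = (-3, 6)
∇h · a = (-3)(-4) + (6)(1) = 18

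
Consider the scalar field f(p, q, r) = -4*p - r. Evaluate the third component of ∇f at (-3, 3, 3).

(∇f)_3 = ∂f/∂r = -1
At (-3, 3, 3): -1.

-1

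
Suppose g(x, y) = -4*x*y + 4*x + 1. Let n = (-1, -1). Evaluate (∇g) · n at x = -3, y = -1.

∂g/∂x = -4*y + 4
∂g/∂y = -4*x
∇g at (-3, -1) = (8, 12)
∇g · n = (8)(-1) + (12)(-1) = -20

-20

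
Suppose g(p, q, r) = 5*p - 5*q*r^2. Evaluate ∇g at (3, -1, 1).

∂g/∂p = 5
∂g/∂q = -5*r^2
∂g/∂r = -10*q*r
∇g = (5, -5*r^2, -10*q*r)
At (3, -1, 1): (5, -5, 10).

(5, -5, 10)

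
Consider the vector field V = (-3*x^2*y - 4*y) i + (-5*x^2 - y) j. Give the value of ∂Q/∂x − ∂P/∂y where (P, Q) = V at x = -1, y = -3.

17

∂V₂/∂x = -10*x
∂V₁/∂y = -3*x^2 - 4
Scalar curl = 3*x^2 - 10*x + 4
At (-1, -3): 17.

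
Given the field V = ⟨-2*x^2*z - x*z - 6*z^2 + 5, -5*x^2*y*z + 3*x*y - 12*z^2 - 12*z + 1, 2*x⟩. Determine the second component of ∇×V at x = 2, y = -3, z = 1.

-24

(∇×V)_2 = ∂V₁/∂z − ∂V₃/∂x
= -2*x^2 - x - 12*z − (2)
= -2*x^2 - x - 12*z - 2
At (2, -3, 1): -24.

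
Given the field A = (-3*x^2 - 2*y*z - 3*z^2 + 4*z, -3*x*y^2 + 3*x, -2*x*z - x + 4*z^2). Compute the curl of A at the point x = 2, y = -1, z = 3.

(∇×A)₁ = ∂A₃/∂y − ∂A₂/∂z = 0
(∇×A)₂ = ∂A₁/∂z − ∂A₃/∂x = -2*y - 4*z + 5
(∇×A)₃ = ∂A₂/∂x − ∂A₁/∂y = -3*y^2 + 2*z + 3
∇×A = (0, -2*y - 4*z + 5, -3*y^2 + 2*z + 3)
At (2, -1, 3): (0, -5, 6).

(0, -5, 6)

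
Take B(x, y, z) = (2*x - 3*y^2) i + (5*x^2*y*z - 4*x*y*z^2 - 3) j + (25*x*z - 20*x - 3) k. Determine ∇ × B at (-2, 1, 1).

(-36, -5, -18)

(∇×B)₁ = ∂B₃/∂y − ∂B₂/∂z = -5*x^2*y + 8*x*y*z
(∇×B)₂ = ∂B₁/∂z − ∂B₃/∂x = -25*z + 20
(∇×B)₃ = ∂B₂/∂x − ∂B₁/∂y = 10*x*y*z - 4*y*z^2 + 6*y
∇×B = (-5*x^2*y + 8*x*y*z, -25*z + 20, 10*x*y*z - 4*y*z^2 + 6*y)
At (-2, 1, 1): (-36, -5, -18).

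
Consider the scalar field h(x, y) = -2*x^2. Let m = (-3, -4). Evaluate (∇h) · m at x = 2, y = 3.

∂h/∂x = -4*x
∂h/∂y = 0
∇h at (2, 3) = (-8, 0)
∇h · m = (-8)(-3) + (0)(-4) = 24

24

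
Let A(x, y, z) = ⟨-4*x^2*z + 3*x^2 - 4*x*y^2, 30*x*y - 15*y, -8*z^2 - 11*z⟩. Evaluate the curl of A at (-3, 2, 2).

(0, -36, 12)

(∇×A)₁ = ∂A₃/∂y − ∂A₂/∂z = 0
(∇×A)₂ = ∂A₁/∂z − ∂A₃/∂x = -4*x^2
(∇×A)₃ = ∂A₂/∂x − ∂A₁/∂y = 8*x*y + 30*y
∇×A = (0, -4*x^2, 8*x*y + 30*y)
At (-3, 2, 2): (0, -36, 12).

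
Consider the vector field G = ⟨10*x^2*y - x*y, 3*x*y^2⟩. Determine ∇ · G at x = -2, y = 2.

∂G₁/∂x = 20*x*y - y
∂G₂/∂y = 6*x*y
∇·G = 26*x*y - y
At (-2, 2): -106.

-106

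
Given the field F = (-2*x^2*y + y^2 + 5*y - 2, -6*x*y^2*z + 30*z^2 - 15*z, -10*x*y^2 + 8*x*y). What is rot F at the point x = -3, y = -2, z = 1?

(-261, 56, -7)

(∇×F)₁ = ∂F₃/∂y − ∂F₂/∂z = 6*x*y^2 - 20*x*y + 8*x - 60*z + 15
(∇×F)₂ = ∂F₁/∂z − ∂F₃/∂x = 10*y^2 - 8*y
(∇×F)₃ = ∂F₂/∂x − ∂F₁/∂y = 2*x^2 - 6*y^2*z - 2*y - 5
∇×F = (6*x*y^2 - 20*x*y + 8*x - 60*z + 15, 10*y^2 - 8*y, 2*x^2 - 6*y^2*z - 2*y - 5)
At (-3, -2, 1): (-261, 56, -7).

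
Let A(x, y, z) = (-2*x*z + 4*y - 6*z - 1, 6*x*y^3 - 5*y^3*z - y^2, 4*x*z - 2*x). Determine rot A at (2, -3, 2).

(∇×A)₁ = ∂A₃/∂y − ∂A₂/∂z = 5*y^3
(∇×A)₂ = ∂A₁/∂z − ∂A₃/∂x = -2*x - 4*z - 4
(∇×A)₃ = ∂A₂/∂x − ∂A₁/∂y = 6*y^3 - 4
∇×A = (5*y^3, -2*x - 4*z - 4, 6*y^3 - 4)
At (2, -3, 2): (-135, -16, -166).

(-135, -16, -166)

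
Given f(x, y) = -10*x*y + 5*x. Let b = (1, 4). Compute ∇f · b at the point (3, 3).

-145

∂f/∂x = -10*y + 5
∂f/∂y = -10*x
∇f at (3, 3) = (-25, -30)
∇f · b = (-25)(1) + (-30)(4) = -145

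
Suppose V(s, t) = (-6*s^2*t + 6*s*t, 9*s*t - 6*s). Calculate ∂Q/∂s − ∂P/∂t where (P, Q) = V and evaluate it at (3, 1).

∂V₂/∂s = 9*t - 6
∂V₁/∂t = -6*s^2 + 6*s
Scalar curl = 6*s^2 - 6*s + 9*t - 6
At (3, 1): 39.

39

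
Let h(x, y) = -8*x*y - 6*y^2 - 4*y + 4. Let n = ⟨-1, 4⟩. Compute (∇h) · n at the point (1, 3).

-168

∂h/∂x = -8*y
∂h/∂y = -8*x - 12*y - 4
∇h at (1, 3) = (-24, -48)
∇h · n = (-24)(-1) + (-48)(4) = -168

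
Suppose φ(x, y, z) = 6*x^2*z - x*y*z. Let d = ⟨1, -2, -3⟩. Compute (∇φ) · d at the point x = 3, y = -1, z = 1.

-128

∂φ/∂x = 12*x*z - y*z
∂φ/∂y = -x*z
∂φ/∂z = 6*x^2 - x*y
∇φ at (3, -1, 1) = (37, -3, 57)
∇φ · d = (37)(1) + (-3)(-2) + (57)(-3) = -128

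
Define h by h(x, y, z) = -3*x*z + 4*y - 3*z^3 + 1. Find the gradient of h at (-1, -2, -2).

(6, 4, -33)

∂h/∂x = -3*z
∂h/∂y = 4
∂h/∂z = -3*x - 9*z^2
∇h = (-3*z, 4, -3*x - 9*z^2)
At (-1, -2, -2): (6, 4, -33).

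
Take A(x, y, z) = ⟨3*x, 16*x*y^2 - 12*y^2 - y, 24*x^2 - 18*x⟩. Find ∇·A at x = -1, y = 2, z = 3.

∂A₁/∂x = 3
∂A₂/∂y = 32*x*y - 24*y - 1
∂A₃/∂z = 0
∇·A = 32*x*y - 24*y + 2
At (-1, 2, 3): -110.

-110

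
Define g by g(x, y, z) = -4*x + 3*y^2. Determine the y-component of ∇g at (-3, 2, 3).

12

(∇g)_2 = ∂g/∂y = 6*y
At (-3, 2, 3): 12.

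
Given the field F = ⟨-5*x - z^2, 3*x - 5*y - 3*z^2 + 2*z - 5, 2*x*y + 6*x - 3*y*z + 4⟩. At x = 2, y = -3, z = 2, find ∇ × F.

(∇×F)₁ = ∂F₃/∂y − ∂F₂/∂z = 2*x + 3*z - 2
(∇×F)₂ = ∂F₁/∂z − ∂F₃/∂x = -2*y - 2*z - 6
(∇×F)₃ = ∂F₂/∂x − ∂F₁/∂y = 3
∇×F = (2*x + 3*z - 2, -2*y - 2*z - 6, 3)
At (2, -3, 2): (8, -4, 3).

(8, -4, 3)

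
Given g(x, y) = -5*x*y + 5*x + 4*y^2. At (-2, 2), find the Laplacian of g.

8

∂²g/∂x² = 0
∂²g/∂y² = 8
∇²g = 8
At (-2, 2): 8.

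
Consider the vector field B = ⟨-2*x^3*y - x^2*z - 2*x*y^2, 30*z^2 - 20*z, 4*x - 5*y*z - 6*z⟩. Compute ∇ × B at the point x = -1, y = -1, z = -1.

(∇×B)₁ = ∂B₃/∂y − ∂B₂/∂z = -65*z + 20
(∇×B)₂ = ∂B₁/∂z − ∂B₃/∂x = -x^2 - 4
(∇×B)₃ = ∂B₂/∂x − ∂B₁/∂y = 2*x^3 + 4*x*y
∇×B = (-65*z + 20, -x^2 - 4, 2*x^3 + 4*x*y)
At (-1, -1, -1): (85, -5, 2).

(85, -5, 2)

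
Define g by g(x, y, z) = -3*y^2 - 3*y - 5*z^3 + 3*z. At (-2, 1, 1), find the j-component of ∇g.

(∇g)_2 = ∂g/∂y = -6*y - 3
At (-2, 1, 1): -9.

-9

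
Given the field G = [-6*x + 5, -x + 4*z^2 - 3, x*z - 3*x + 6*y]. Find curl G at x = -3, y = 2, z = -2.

(∇×G)₁ = ∂G₃/∂y − ∂G₂/∂z = -8*z + 6
(∇×G)₂ = ∂G₁/∂z − ∂G₃/∂x = -z + 3
(∇×G)₃ = ∂G₂/∂x − ∂G₁/∂y = -1
∇×G = (-8*z + 6, -z + 3, -1)
At (-3, 2, -2): (22, 5, -1).

(22, 5, -1)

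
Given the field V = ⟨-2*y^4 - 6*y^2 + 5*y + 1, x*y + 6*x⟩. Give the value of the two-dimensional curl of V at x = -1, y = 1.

22

∂V₂/∂x = y + 6
∂V₁/∂y = -8*y^3 - 12*y + 5
Scalar curl = 8*y^3 + 13*y + 1
At (-1, 1): 22.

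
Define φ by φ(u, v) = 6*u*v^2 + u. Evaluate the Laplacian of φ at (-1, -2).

∂²φ/∂u² = 0
∂²φ/∂v² = 12*u
∇²φ = 12*u
At (-1, -2): -12.

-12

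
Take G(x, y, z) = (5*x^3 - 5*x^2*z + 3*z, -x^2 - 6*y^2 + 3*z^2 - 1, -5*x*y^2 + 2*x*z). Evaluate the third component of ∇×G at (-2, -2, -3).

(∇×G)_3 = ∂G₂/∂x − ∂G₁/∂y
= -2*x − (0)
= -2*x
At (-2, -2, -3): 4.

4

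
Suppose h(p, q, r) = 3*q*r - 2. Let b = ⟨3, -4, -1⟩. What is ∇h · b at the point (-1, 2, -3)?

30

∂h/∂p = 0
∂h/∂q = 3*r
∂h/∂r = 3*q
∇h at (-1, 2, -3) = (0, -9, 6)
∇h · b = (0)(3) + (-9)(-4) + (6)(-1) = 30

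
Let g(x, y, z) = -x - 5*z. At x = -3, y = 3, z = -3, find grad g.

(-1, 0, -5)

∂g/∂x = -1
∂g/∂y = 0
∂g/∂z = -5
∇g = (-1, 0, -5)
At (-3, 3, -3): (-1, 0, -5).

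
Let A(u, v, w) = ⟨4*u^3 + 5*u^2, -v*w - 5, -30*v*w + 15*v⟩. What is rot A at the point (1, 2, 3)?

(-73, 0, 0)

(∇×A)₁ = ∂A₃/∂v − ∂A₂/∂w = v - 30*w + 15
(∇×A)₂ = ∂A₁/∂w − ∂A₃/∂u = 0
(∇×A)₃ = ∂A₂/∂u − ∂A₁/∂v = 0
∇×A = (v - 30*w + 15, 0, 0)
At (1, 2, 3): (-73, 0, 0).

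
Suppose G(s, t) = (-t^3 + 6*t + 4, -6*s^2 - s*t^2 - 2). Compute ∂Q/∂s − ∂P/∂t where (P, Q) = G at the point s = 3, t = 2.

∂G₂/∂s = -12*s - t^2
∂G₁/∂t = -3*t^2 + 6
Scalar curl = -12*s + 2*t^2 - 6
At (3, 2): -34.

-34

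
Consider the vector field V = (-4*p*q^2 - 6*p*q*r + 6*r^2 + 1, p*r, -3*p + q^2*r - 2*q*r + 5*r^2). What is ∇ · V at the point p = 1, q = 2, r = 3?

∂V₁/∂p = -4*q^2 - 6*q*r
∂V₂/∂q = 0
∂V₃/∂r = q^2 - 2*q + 10*r
∇·V = -3*q^2 - 6*q*r - 2*q + 10*r
At (1, 2, 3): -22.

-22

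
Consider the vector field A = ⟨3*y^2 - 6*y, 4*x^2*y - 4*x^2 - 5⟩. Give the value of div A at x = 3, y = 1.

36

∂A₁/∂x = 0
∂A₂/∂y = 4*x^2
∇·A = 4*x^2
At (3, 1): 36.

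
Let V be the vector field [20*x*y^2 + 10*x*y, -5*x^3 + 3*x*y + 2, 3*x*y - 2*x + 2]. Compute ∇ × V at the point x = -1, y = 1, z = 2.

(∇×V)₁ = ∂V₃/∂y − ∂V₂/∂z = 3*x
(∇×V)₂ = ∂V₁/∂z − ∂V₃/∂x = -3*y + 2
(∇×V)₃ = ∂V₂/∂x − ∂V₁/∂y = -15*x^2 - 40*x*y - 10*x + 3*y
∇×V = (3*x, -3*y + 2, -15*x^2 - 40*x*y - 10*x + 3*y)
At (-1, 1, 2): (-3, -1, 38).

(-3, -1, 38)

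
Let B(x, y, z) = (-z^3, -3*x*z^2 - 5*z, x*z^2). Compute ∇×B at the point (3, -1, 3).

(59, -36, -27)

(∇×B)₁ = ∂B₃/∂y − ∂B₂/∂z = 6*x*z + 5
(∇×B)₂ = ∂B₁/∂z − ∂B₃/∂x = -4*z^2
(∇×B)₃ = ∂B₂/∂x − ∂B₁/∂y = -3*z^2
∇×B = (6*x*z + 5, -4*z^2, -3*z^2)
At (3, -1, 3): (59, -36, -27).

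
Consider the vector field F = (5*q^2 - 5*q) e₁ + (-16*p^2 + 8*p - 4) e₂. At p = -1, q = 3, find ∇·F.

∂F₁/∂p = 0
∂F₂/∂q = 0
∇·F = 0
At (-1, 3): 0.

0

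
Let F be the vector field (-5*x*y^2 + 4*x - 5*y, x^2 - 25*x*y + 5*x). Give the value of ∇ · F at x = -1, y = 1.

24

∂F₁/∂x = -5*y^2 + 4
∂F₂/∂y = -25*x
∇·F = -25*x - 5*y^2 + 4
At (-1, 1): 24.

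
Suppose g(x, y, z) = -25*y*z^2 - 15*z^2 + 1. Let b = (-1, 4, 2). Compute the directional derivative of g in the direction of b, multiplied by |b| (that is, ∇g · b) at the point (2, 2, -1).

∂g/∂x = 0
∂g/∂y = -25*z^2
∂g/∂z = -50*y*z - 30*z
∇g at (2, 2, -1) = (0, -25, 130)
∇g · b = (0)(-1) + (-25)(4) + (130)(2) = 160

160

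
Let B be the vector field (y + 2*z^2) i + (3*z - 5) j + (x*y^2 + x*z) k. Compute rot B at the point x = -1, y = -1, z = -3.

(∇×B)₁ = ∂B₃/∂y − ∂B₂/∂z = 2*x*y - 3
(∇×B)₂ = ∂B₁/∂z − ∂B₃/∂x = -y^2 + 3*z
(∇×B)₃ = ∂B₂/∂x − ∂B₁/∂y = -1
∇×B = (2*x*y - 3, -y^2 + 3*z, -1)
At (-1, -1, -3): (-1, -10, -1).

(-1, -10, -1)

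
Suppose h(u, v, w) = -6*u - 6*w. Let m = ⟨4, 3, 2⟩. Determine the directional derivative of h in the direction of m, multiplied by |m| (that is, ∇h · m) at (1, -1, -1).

∂h/∂u = -6
∂h/∂v = 0
∂h/∂w = -6
∇h at (1, -1, -1) = (-6, 0, -6)
∇h · m = (-6)(4) + (0)(3) + (-6)(2) = -36

-36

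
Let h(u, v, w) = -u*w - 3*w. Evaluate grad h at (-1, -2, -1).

∂h/∂u = -w
∂h/∂v = 0
∂h/∂w = -u - 3
∇h = (-w, 0, -u - 3)
At (-1, -2, -1): (1, 0, -2).

(1, 0, -2)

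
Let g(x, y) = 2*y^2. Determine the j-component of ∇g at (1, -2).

(∇g)_2 = ∂g/∂y = 4*y
At (1, -2): -8.

-8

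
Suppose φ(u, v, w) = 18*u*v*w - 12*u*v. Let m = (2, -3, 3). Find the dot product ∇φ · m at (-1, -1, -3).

∂φ/∂u = 18*v*w - 12*v
∂φ/∂v = 18*u*w - 12*u
∂φ/∂w = 18*u*v
∇φ at (-1, -1, -3) = (66, 66, 18)
∇φ · m = (66)(2) + (66)(-3) + (18)(3) = -12

-12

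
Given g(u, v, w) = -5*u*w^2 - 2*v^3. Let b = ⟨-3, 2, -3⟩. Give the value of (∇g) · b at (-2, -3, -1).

-33

∂g/∂u = -5*w^2
∂g/∂v = -6*v^2
∂g/∂w = -10*u*w
∇g at (-2, -3, -1) = (-5, -54, -20)
∇g · b = (-5)(-3) + (-54)(2) + (-20)(-3) = -33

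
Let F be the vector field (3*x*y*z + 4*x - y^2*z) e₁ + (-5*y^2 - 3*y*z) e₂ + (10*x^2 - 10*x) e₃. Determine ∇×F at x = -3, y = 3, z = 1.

(∇×F)₁ = ∂F₃/∂y − ∂F₂/∂z = 3*y
(∇×F)₂ = ∂F₁/∂z − ∂F₃/∂x = 3*x*y - 20*x - y^2 + 10
(∇×F)₃ = ∂F₂/∂x − ∂F₁/∂y = -3*x*z + 2*y*z
∇×F = (3*y, 3*x*y - 20*x - y^2 + 10, -3*x*z + 2*y*z)
At (-3, 3, 1): (9, 34, 15).

(9, 34, 15)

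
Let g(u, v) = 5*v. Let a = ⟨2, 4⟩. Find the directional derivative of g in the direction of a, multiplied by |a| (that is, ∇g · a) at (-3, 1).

20

∂g/∂u = 0
∂g/∂v = 5
∇g at (-3, 1) = (0, 5)
∇g · a = (0)(2) + (5)(4) = 20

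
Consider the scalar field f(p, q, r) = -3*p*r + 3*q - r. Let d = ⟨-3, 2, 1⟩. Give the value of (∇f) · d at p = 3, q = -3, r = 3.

∂f/∂p = -3*r
∂f/∂q = 3
∂f/∂r = -3*p - 1
∇f at (3, -3, 3) = (-9, 3, -10)
∇f · d = (-9)(-3) + (3)(2) + (-10)(1) = 23

23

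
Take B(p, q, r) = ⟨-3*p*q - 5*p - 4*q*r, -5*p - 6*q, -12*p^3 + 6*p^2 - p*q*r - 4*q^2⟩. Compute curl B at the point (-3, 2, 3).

(∇×B)₁ = ∂B₃/∂q − ∂B₂/∂r = -p*r - 8*q
(∇×B)₂ = ∂B₁/∂r − ∂B₃/∂p = 36*p^2 - 12*p + q*r - 4*q
(∇×B)₃ = ∂B₂/∂p − ∂B₁/∂q = 3*p + 4*r - 5
∇×B = (-p*r - 8*q, 36*p^2 - 12*p + q*r - 4*q, 3*p + 4*r - 5)
At (-3, 2, 3): (-7, 358, -2).

(-7, 358, -2)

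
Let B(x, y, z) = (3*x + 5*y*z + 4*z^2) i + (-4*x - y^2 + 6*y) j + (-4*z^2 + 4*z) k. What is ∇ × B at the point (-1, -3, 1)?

(∇×B)₁ = ∂B₃/∂y − ∂B₂/∂z = 0
(∇×B)₂ = ∂B₁/∂z − ∂B₃/∂x = 5*y + 8*z
(∇×B)₃ = ∂B₂/∂x − ∂B₁/∂y = -5*z - 4
∇×B = (0, 5*y + 8*z, -5*z - 4)
At (-1, -3, 1): (0, -7, -9).

(0, -7, -9)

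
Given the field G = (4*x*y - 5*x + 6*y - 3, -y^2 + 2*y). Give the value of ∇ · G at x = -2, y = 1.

∂G₁/∂x = 4*y - 5
∂G₂/∂y = -2*y + 2
∇·G = 2*y - 3
At (-2, 1): -1.

-1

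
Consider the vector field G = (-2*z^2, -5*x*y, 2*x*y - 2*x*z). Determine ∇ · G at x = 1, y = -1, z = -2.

∂G₁/∂x = 0
∂G₂/∂y = -5*x
∂G₃/∂z = -2*x
∇·G = -7*x
At (1, -1, -2): -7.

-7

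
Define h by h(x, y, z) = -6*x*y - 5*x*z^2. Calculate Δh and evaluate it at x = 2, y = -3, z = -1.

∂²h/∂x² = 0
∂²h/∂y² = 0
∂²h/∂z² = -10*x
∇²h = -10*x
At (2, -3, -1): -20.

-20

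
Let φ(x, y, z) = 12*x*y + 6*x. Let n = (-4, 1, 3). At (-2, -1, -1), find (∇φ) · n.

0

∂φ/∂x = 12*y + 6
∂φ/∂y = 12*x
∂φ/∂z = 0
∇φ at (-2, -1, -1) = (-6, -24, 0)
∇φ · n = (-6)(-4) + (-24)(1) + (0)(3) = 0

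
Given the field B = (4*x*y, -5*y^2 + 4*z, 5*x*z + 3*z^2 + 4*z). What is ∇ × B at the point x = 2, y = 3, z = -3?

(-4, 15, -8)

(∇×B)₁ = ∂B₃/∂y − ∂B₂/∂z = -4
(∇×B)₂ = ∂B₁/∂z − ∂B₃/∂x = -5*z
(∇×B)₃ = ∂B₂/∂x − ∂B₁/∂y = -4*x
∇×B = (-4, -5*z, -4*x)
At (2, 3, -3): (-4, 15, -8).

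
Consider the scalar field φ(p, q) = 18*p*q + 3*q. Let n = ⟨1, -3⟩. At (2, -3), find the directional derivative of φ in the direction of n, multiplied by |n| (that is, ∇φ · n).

∂φ/∂p = 18*q
∂φ/∂q = 18*p + 3
∇φ at (2, -3) = (-54, 39)
∇φ · n = (-54)(1) + (39)(-3) = -171

-171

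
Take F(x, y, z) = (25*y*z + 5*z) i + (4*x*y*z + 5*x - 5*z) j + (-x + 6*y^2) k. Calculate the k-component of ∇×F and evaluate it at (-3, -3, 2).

(∇×F)_3 = ∂F₂/∂x − ∂F₁/∂y
= 4*y*z + 5 − (25*z)
= 4*y*z - 25*z + 5
At (-3, -3, 2): -69.

-69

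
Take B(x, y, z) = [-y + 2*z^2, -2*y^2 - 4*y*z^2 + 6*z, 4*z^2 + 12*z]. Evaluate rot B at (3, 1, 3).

(18, 12, 1)

(∇×B)₁ = ∂B₃/∂y − ∂B₂/∂z = 8*y*z - 6
(∇×B)₂ = ∂B₁/∂z − ∂B₃/∂x = 4*z
(∇×B)₃ = ∂B₂/∂x − ∂B₁/∂y = 1
∇×B = (8*y*z - 6, 4*z, 1)
At (3, 1, 3): (18, 12, 1).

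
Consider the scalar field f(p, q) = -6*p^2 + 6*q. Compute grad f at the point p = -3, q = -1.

(36, 6)

∂f/∂p = -12*p
∂f/∂q = 6
∇f = (-12*p, 6)
At (-3, -1): (36, 6).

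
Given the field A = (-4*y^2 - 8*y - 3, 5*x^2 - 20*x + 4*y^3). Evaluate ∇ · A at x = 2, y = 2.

∂A₁/∂x = 0
∂A₂/∂y = 12*y^2
∇·A = 12*y^2
At (2, 2): 48.

48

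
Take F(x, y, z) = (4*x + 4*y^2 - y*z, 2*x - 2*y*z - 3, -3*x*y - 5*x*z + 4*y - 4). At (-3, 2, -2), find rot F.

(17, -6, -16)

(∇×F)₁ = ∂F₃/∂y − ∂F₂/∂z = -3*x + 2*y + 4
(∇×F)₂ = ∂F₁/∂z − ∂F₃/∂x = 2*y + 5*z
(∇×F)₃ = ∂F₂/∂x − ∂F₁/∂y = -8*y + z + 2
∇×F = (-3*x + 2*y + 4, 2*y + 5*z, -8*y + z + 2)
At (-3, 2, -2): (17, -6, -16).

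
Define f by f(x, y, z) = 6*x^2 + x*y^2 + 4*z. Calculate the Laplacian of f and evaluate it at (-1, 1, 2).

∂²f/∂x² = 12
∂²f/∂y² = 2*x
∂²f/∂z² = 0
∇²f = 2*x + 12
At (-1, 1, 2): 10.

10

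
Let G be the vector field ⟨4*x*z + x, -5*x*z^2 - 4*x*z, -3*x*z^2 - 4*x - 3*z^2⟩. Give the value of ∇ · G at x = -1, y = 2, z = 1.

∂G₁/∂x = 4*z + 1
∂G₂/∂y = 0
∂G₃/∂z = -6*x*z - 6*z
∇·G = -6*x*z - 2*z + 1
At (-1, 2, 1): 5.

5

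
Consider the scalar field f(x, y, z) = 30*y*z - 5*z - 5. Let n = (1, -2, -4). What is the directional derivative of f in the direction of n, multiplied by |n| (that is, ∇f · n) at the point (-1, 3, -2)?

-220

∂f/∂x = 0
∂f/∂y = 30*z
∂f/∂z = 30*y - 5
∇f at (-1, 3, -2) = (0, -60, 85)
∇f · n = (0)(1) + (-60)(-2) + (85)(-4) = -220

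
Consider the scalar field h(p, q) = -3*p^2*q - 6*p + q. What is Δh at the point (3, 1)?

∂²h/∂p² = -6*q
∂²h/∂q² = 0
∇²h = -6*q
At (3, 1): -6.

-6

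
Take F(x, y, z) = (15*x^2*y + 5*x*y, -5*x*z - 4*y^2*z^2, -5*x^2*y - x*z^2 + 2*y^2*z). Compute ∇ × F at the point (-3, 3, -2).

(-228, -86, -110)

(∇×F)₁ = ∂F₃/∂y − ∂F₂/∂z = -5*x^2 + 5*x + 8*y^2*z + 4*y*z
(∇×F)₂ = ∂F₁/∂z − ∂F₃/∂x = 10*x*y + z^2
(∇×F)₃ = ∂F₂/∂x − ∂F₁/∂y = -15*x^2 - 5*x - 5*z
∇×F = (-5*x^2 + 5*x + 8*y^2*z + 4*y*z, 10*x*y + z^2, -15*x^2 - 5*x - 5*z)
At (-3, 3, -2): (-228, -86, -110).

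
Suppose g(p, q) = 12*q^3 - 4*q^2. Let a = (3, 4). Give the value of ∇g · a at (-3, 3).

1200

∂g/∂p = 0
∂g/∂q = 36*q^2 - 8*q
∇g at (-3, 3) = (0, 300)
∇g · a = (0)(3) + (300)(4) = 1200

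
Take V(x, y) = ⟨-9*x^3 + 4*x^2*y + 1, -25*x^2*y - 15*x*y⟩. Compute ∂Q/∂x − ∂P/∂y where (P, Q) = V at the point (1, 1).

-69

∂V₂/∂x = -50*x*y - 15*y
∂V₁/∂y = 4*x^2
Scalar curl = -4*x^2 - 50*x*y - 15*y
At (1, 1): -69.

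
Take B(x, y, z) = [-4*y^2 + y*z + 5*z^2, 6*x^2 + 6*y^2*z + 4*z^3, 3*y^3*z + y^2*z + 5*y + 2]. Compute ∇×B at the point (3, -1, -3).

(-130, -31, 31)

(∇×B)₁ = ∂B₃/∂y − ∂B₂/∂z = 9*y^2*z - 6*y^2 + 2*y*z - 12*z^2 + 5
(∇×B)₂ = ∂B₁/∂z − ∂B₃/∂x = y + 10*z
(∇×B)₃ = ∂B₂/∂x − ∂B₁/∂y = 12*x + 8*y - z
∇×B = (9*y^2*z - 6*y^2 + 2*y*z - 12*z^2 + 5, y + 10*z, 12*x + 8*y - z)
At (3, -1, -3): (-130, -31, 31).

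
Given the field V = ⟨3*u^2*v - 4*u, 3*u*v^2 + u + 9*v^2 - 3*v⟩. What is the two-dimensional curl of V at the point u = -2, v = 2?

1

∂V₂/∂u = 3*v^2 + 1
∂V₁/∂v = 3*u^2
Scalar curl = -3*u^2 + 3*v^2 + 1
At (-2, 2): 1.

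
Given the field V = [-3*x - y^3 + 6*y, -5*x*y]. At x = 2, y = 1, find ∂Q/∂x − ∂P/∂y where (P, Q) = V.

∂V₂/∂x = -5*y
∂V₁/∂y = -3*y^2 + 6
Scalar curl = 3*y^2 - 5*y - 6
At (2, 1): -8.

-8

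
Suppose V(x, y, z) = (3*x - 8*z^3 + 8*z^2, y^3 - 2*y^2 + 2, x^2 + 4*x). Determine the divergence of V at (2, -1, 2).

∂V₁/∂x = 3
∂V₂/∂y = 3*y^2 - 4*y
∂V₃/∂z = 0
∇·V = 3*y^2 - 4*y + 3
At (2, -1, 2): 10.

10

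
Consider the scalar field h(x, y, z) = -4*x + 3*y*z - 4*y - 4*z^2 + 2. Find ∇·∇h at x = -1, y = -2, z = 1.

∂²h/∂x² = 0
∂²h/∂y² = 0
∂²h/∂z² = -8
∇²h = -8
At (-1, -2, 1): -8.

-8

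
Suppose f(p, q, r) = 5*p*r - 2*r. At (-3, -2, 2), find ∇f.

(10, 0, -17)

∂f/∂p = 5*r
∂f/∂q = 0
∂f/∂r = 5*p - 2
∇f = (5*r, 0, 5*p - 2)
At (-3, -2, 2): (10, 0, -17).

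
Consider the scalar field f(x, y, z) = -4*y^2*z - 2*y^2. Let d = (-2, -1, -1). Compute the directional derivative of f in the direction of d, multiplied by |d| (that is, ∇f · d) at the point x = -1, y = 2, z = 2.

∂f/∂x = 0
∂f/∂y = -8*y*z - 4*y
∂f/∂z = -4*y^2
∇f at (-1, 2, 2) = (0, -40, -16)
∇f · d = (0)(-2) + (-40)(-1) + (-16)(-1) = 56

56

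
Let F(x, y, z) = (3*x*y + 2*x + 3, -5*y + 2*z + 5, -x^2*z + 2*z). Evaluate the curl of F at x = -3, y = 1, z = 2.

(∇×F)₁ = ∂F₃/∂y − ∂F₂/∂z = -2
(∇×F)₂ = ∂F₁/∂z − ∂F₃/∂x = 2*x*z
(∇×F)₃ = ∂F₂/∂x − ∂F₁/∂y = -3*x
∇×F = (-2, 2*x*z, -3*x)
At (-3, 1, 2): (-2, -12, 9).

(-2, -12, 9)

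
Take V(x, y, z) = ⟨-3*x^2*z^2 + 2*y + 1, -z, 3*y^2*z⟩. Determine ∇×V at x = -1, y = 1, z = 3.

(∇×V)₁ = ∂V₃/∂y − ∂V₂/∂z = 6*y*z + 1
(∇×V)₂ = ∂V₁/∂z − ∂V₃/∂x = -6*x^2*z
(∇×V)₃ = ∂V₂/∂x − ∂V₁/∂y = -2
∇×V = (6*y*z + 1, -6*x^2*z, -2)
At (-1, 1, 3): (19, -18, -2).

(19, -18, -2)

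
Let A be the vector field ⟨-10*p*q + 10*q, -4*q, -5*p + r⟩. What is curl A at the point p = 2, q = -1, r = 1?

(∇×A)₁ = ∂A₃/∂q − ∂A₂/∂r = 0
(∇×A)₂ = ∂A₁/∂r − ∂A₃/∂p = 5
(∇×A)₃ = ∂A₂/∂p − ∂A₁/∂q = 10*p - 10
∇×A = (0, 5, 10*p - 10)
At (2, -1, 1): (0, 5, 10).

(0, 5, 10)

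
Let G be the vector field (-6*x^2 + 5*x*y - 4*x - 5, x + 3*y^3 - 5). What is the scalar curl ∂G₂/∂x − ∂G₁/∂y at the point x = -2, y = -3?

∂G₂/∂x = 1
∂G₁/∂y = 5*x
Scalar curl = -5*x + 1
At (-2, -3): 11.

11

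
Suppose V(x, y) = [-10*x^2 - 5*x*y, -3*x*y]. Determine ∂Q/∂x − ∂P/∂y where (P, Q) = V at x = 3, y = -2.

21

∂V₂/∂x = -3*y
∂V₁/∂y = -5*x
Scalar curl = 5*x - 3*y
At (3, -2): 21.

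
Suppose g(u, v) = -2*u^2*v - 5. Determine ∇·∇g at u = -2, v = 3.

∂²g/∂u² = -4*v
∂²g/∂v² = 0
∇²g = -4*v
At (-2, 3): -12.

-12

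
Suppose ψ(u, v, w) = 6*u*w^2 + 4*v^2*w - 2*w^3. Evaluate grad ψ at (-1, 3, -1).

∂ψ/∂u = 6*w^2
∂ψ/∂v = 8*v*w
∂ψ/∂w = 12*u*w + 4*v^2 - 6*w^2
∇ψ = (6*w^2, 8*v*w, 12*u*w + 4*v^2 - 6*w^2)
At (-1, 3, -1): (6, -24, 42).

(6, -24, 42)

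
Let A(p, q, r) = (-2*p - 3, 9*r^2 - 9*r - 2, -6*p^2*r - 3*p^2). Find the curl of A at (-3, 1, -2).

(∇×A)₁ = ∂A₃/∂q − ∂A₂/∂r = -18*r + 9
(∇×A)₂ = ∂A₁/∂r − ∂A₃/∂p = 12*p*r + 6*p
(∇×A)₃ = ∂A₂/∂p − ∂A₁/∂q = 0
∇×A = (-18*r + 9, 12*p*r + 6*p, 0)
At (-3, 1, -2): (45, 54, 0).

(45, 54, 0)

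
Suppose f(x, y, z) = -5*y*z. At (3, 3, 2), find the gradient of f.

(0, -10, -15)

∂f/∂x = 0
∂f/∂y = -5*z
∂f/∂z = -5*y
∇f = (0, -5*z, -5*y)
At (3, 3, 2): (0, -10, -15).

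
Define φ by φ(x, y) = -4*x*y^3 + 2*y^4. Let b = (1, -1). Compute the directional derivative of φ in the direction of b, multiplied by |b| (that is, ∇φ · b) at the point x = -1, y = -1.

∂φ/∂x = -4*y^3
∂φ/∂y = -12*x*y^2 + 8*y^3
∇φ at (-1, -1) = (4, 4)
∇φ · b = (4)(1) + (4)(-1) = 0

0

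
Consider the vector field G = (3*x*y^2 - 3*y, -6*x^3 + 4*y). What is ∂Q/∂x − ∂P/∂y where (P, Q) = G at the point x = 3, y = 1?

-177

∂G₂/∂x = -18*x^2
∂G₁/∂y = 6*x*y - 3
Scalar curl = -18*x^2 - 6*x*y + 3
At (3, 1): -177.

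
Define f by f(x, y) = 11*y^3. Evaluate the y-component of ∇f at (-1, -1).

(∇f)_2 = ∂f/∂y = 33*y^2
At (-1, -1): 33.

33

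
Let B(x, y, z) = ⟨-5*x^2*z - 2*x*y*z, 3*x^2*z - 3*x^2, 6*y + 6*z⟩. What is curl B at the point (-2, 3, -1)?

(∇×B)₁ = ∂B₃/∂y − ∂B₂/∂z = -3*x^2 + 6
(∇×B)₂ = ∂B₁/∂z − ∂B₃/∂x = -5*x^2 - 2*x*y
(∇×B)₃ = ∂B₂/∂x − ∂B₁/∂y = 8*x*z - 6*x
∇×B = (-3*x^2 + 6, -5*x^2 - 2*x*y, 8*x*z - 6*x)
At (-2, 3, -1): (-6, -8, 28).

(-6, -8, 28)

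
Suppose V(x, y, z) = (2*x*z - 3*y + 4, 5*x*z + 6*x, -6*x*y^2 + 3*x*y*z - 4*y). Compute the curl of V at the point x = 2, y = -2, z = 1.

(40, 34, 14)

(∇×V)₁ = ∂V₃/∂y − ∂V₂/∂z = -12*x*y + 3*x*z - 5*x - 4
(∇×V)₂ = ∂V₁/∂z − ∂V₃/∂x = 2*x + 6*y^2 - 3*y*z
(∇×V)₃ = ∂V₂/∂x − ∂V₁/∂y = 5*z + 9
∇×V = (-12*x*y + 3*x*z - 5*x - 4, 2*x + 6*y^2 - 3*y*z, 5*z + 9)
At (2, -2, 1): (40, 34, 14).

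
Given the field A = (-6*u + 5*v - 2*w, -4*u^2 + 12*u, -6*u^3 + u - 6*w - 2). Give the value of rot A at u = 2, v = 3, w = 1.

(∇×A)₁ = ∂A₃/∂v − ∂A₂/∂w = 0
(∇×A)₂ = ∂A₁/∂w − ∂A₃/∂u = 18*u^2 - 3
(∇×A)₃ = ∂A₂/∂u − ∂A₁/∂v = -8*u + 7
∇×A = (0, 18*u^2 - 3, -8*u + 7)
At (2, 3, 1): (0, 69, -9).

(0, 69, -9)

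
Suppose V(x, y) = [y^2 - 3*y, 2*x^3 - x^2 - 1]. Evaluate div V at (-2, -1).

∂V₁/∂x = 0
∂V₂/∂y = 0
∇·V = 0
At (-2, -1): 0.

0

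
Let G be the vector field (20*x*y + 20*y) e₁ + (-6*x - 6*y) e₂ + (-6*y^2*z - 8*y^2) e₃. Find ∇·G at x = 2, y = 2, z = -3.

∂G₁/∂x = 20*y
∂G₂/∂y = -6
∂G₃/∂z = -6*y^2
∇·G = -6*y^2 + 20*y - 6
At (2, 2, -3): 10.

10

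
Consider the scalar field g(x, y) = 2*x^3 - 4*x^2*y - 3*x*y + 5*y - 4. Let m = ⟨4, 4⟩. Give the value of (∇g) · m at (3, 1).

∂g/∂x = 6*x^2 - 8*x*y - 3*y
∂g/∂y = -4*x^2 - 3*x + 5
∇g at (3, 1) = (27, -40)
∇g · m = (27)(4) + (-40)(4) = -52

-52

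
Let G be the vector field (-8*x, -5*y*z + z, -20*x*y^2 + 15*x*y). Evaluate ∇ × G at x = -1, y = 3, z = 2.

(119, 135, 0)

(∇×G)₁ = ∂G₃/∂y − ∂G₂/∂z = -40*x*y + 15*x + 5*y - 1
(∇×G)₂ = ∂G₁/∂z − ∂G₃/∂x = 20*y^2 - 15*y
(∇×G)₃ = ∂G₂/∂x − ∂G₁/∂y = 0
∇×G = (-40*x*y + 15*x + 5*y - 1, 20*y^2 - 15*y, 0)
At (-1, 3, 2): (119, 135, 0).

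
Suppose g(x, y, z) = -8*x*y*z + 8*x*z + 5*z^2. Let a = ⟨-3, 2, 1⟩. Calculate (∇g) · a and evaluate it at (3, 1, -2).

76

∂g/∂x = -8*y*z + 8*z
∂g/∂y = -8*x*z
∂g/∂z = -8*x*y + 8*x + 10*z
∇g at (3, 1, -2) = (0, 48, -20)
∇g · a = (0)(-3) + (48)(2) + (-20)(1) = 76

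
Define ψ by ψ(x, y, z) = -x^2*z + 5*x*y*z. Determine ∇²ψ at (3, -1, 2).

∂²ψ/∂x² = -2*z
∂²ψ/∂y² = 0
∂²ψ/∂z² = 0
∇²ψ = -2*z
At (3, -1, 2): -4.

-4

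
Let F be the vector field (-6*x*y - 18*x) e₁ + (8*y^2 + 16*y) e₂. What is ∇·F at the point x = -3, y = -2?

∂F₁/∂x = -6*y - 18
∂F₂/∂y = 16*y + 16
∇·F = 10*y - 2
At (-3, -2): -22.

-22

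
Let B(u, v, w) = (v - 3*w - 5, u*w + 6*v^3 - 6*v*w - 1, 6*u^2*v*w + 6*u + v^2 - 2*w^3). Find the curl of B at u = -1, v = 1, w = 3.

(27, 27, 2)

(∇×B)₁ = ∂B₃/∂v − ∂B₂/∂w = 6*u^2*w - u + 8*v
(∇×B)₂ = ∂B₁/∂w − ∂B₃/∂u = -12*u*v*w - 9
(∇×B)₃ = ∂B₂/∂u − ∂B₁/∂v = w - 1
∇×B = (6*u^2*w - u + 8*v, -12*u*v*w - 9, w - 1)
At (-1, 1, 3): (27, 27, 2).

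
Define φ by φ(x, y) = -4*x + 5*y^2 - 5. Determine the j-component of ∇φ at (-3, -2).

(∇φ)_2 = ∂φ/∂y = 10*y
At (-3, -2): -20.

-20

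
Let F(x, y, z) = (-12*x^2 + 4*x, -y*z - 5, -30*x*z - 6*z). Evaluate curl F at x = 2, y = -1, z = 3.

(-1, 90, 0)

(∇×F)₁ = ∂F₃/∂y − ∂F₂/∂z = y
(∇×F)₂ = ∂F₁/∂z − ∂F₃/∂x = 30*z
(∇×F)₃ = ∂F₂/∂x − ∂F₁/∂y = 0
∇×F = (y, 30*z, 0)
At (2, -1, 3): (-1, 90, 0).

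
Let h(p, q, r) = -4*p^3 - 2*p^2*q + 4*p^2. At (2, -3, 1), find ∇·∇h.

-28

∂²h/∂p² = 4*(-6*p - q + 2)
∂²h/∂q² = 0
∂²h/∂r² = 0
∇²h = -24*p - 4*q + 8
At (2, -3, 1): -28.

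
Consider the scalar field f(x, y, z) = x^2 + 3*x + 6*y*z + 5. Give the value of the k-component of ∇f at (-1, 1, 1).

6

(∇f)_3 = ∂f/∂z = 6*y
At (-1, 1, 1): 6.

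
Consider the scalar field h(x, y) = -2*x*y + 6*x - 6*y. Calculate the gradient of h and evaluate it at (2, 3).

(0, -10)

∂h/∂x = -2*y + 6
∂h/∂y = -2*x - 6
∇h = (-2*y + 6, -2*x - 6)
At (2, 3): (0, -10).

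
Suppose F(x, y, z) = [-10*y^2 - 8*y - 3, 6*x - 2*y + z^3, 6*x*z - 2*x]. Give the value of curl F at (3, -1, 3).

(∇×F)₁ = ∂F₃/∂y − ∂F₂/∂z = -3*z^2
(∇×F)₂ = ∂F₁/∂z − ∂F₃/∂x = -6*z + 2
(∇×F)₃ = ∂F₂/∂x − ∂F₁/∂y = 20*y + 14
∇×F = (-3*z^2, -6*z + 2, 20*y + 14)
At (3, -1, 3): (-27, -16, -6).

(-27, -16, -6)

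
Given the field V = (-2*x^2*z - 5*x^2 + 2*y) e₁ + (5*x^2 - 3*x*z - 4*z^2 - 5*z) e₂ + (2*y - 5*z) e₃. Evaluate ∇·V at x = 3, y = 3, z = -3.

1

∂V₁/∂x = -4*x*z - 10*x
∂V₂/∂y = 0
∂V₃/∂z = -5
∇·V = -4*x*z - 10*x - 5
At (3, 3, -3): 1.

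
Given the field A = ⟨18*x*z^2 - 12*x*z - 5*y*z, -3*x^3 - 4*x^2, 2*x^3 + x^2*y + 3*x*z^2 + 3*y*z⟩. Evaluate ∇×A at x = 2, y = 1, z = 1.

(7, 12, -47)

(∇×A)₁ = ∂A₃/∂y − ∂A₂/∂z = x^2 + 3*z
(∇×A)₂ = ∂A₁/∂z − ∂A₃/∂x = -6*x^2 - 2*x*y + 36*x*z - 12*x - 5*y - 3*z^2
(∇×A)₃ = ∂A₂/∂x − ∂A₁/∂y = -9*x^2 - 8*x + 5*z
∇×A = (x^2 + 3*z, -6*x^2 - 2*x*y + 36*x*z - 12*x - 5*y - 3*z^2, -9*x^2 - 8*x + 5*z)
At (2, 1, 1): (7, 12, -47).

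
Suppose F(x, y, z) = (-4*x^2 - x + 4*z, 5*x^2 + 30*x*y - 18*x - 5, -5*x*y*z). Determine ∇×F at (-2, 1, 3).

(∇×F)₁ = ∂F₃/∂y − ∂F₂/∂z = -5*x*z
(∇×F)₂ = ∂F₁/∂z − ∂F₃/∂x = 5*y*z + 4
(∇×F)₃ = ∂F₂/∂x − ∂F₁/∂y = 10*x + 30*y - 18
∇×F = (-5*x*z, 5*y*z + 4, 10*x + 30*y - 18)
At (-2, 1, 3): (30, 19, -8).

(30, 19, -8)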